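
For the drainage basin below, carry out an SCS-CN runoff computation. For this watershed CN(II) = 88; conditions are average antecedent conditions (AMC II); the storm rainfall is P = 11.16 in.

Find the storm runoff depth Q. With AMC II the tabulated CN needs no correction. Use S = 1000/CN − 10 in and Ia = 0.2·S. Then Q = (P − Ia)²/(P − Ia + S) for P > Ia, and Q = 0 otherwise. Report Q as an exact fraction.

Q = 2988012/308825 in ≈ 9.675 in

AMC II — tabulated CN = 88 applies directly.
S = 1000/88 − 10 = 15/11 in ≈ 1.364 in
Initial abstraction Ia = S/5 = (15/11)/5 = 3/11 ≈ 0.273 in
Since P=11.160 > Ia=0.273: effective rainfall P−Ia = 2994/275 in
Runoff Q = (P−Ia)²/(P−Ia+S) = (10.887)²/(10.887+1.364) = 2988012/308825 ≈ 9.675 in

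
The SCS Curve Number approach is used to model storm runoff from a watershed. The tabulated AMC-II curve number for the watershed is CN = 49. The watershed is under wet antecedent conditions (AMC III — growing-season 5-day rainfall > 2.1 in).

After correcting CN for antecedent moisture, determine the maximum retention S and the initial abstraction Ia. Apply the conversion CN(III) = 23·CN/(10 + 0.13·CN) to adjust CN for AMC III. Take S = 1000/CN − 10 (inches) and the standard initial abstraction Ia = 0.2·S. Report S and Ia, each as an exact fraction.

CN(III) from CN(II)=49: (23·49)/(10 + 0.13·49) = 112700/1637 ≈ 68.845
S = 1000/(112700/1637) − 10 = 5100/1127 in ≈ 4.525 in
Initial abstraction Ia = S/5 = (5100/1127)/5 = 1020/1127 ≈ 0.905 in

S = 5100/1127 in ≈ 4.525 in; Ia = 1020/1127 in ≈ 0.905 in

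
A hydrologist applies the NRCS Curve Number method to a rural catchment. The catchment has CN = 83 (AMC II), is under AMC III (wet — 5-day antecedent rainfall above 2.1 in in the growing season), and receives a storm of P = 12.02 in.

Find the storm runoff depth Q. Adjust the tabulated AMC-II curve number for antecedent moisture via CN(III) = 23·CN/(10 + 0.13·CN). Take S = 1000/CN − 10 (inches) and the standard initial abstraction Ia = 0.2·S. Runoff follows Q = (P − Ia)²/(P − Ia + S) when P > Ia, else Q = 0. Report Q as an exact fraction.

Adjust CN=83 to AMC III: 23·83/(10 + 0.13·83) → 1909 ÷ (2079/100) = 190900/2079 ≈ 91.823
Max retention: S = 1000/(190900/2079) − 10 = 1700/1909 in (≈ 0.891 in)
Ia = 0.2S: 0.2·0.891 = 0.178 in (exactly 340/1909)
P − Ia = 12.020 − 0.178 = 1130309/95450 ≈ 11.842 in (> 0, runoff occurs)
Runoff Q = (P−Ia)²/(P−Ia+S) = (11.842)²/(11.842+0.891) = 1277598435481/116001244050 ≈ 11.014 in

Q = 1277598435481/116001244050 in ≈ 11.014 in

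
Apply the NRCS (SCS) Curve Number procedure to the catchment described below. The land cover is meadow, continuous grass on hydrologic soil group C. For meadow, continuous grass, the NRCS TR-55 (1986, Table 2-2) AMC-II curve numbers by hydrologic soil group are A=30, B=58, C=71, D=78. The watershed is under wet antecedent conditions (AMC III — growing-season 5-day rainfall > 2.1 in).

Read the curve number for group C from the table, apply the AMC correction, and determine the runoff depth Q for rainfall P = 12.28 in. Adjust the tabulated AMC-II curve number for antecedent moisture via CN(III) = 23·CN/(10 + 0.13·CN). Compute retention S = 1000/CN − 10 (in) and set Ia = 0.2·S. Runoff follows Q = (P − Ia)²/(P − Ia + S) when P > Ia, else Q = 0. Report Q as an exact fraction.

Q = 237004422561/22834688075 in ≈ 10.379 in

NRCS table: meadow, continuous grass, soil group C → CN(II) = 71
CN(III) from CN(II)=71: (23·71)/(10 + 0.13·71) = 163300/1923 ≈ 84.919
Max retention: S = 1000/(163300/1923) − 10 = 2900/1633 in (≈ 1.776 in)
Ia = 0.2S: 0.2·1.776 = 0.355 in (exactly 580/1633)
Since P=12.280 > Ia=0.355: effective rainfall P−Ia = 486831/40825 in
Q: (486831/40825)² ÷ (559331/40825) = 237004422561/22834688075 in (≈ 10.379 in)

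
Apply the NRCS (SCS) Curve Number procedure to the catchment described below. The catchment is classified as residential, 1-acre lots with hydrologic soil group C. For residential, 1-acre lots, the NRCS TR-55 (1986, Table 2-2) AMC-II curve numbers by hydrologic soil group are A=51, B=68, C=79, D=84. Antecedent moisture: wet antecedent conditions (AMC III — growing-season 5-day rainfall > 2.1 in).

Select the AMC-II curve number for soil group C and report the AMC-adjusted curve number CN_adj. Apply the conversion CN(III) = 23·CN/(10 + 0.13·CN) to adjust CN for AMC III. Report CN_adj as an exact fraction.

CN_adj = 181700/2027 ≈ 89.640

NRCS table: residential, 1-acre lots, soil group C → CN(II) = 79
Adjust CN=79 to AMC III: 23·79/(10 + 0.13·79) → 1817 ÷ (2027/100) = 181700/2027 ≈ 89.640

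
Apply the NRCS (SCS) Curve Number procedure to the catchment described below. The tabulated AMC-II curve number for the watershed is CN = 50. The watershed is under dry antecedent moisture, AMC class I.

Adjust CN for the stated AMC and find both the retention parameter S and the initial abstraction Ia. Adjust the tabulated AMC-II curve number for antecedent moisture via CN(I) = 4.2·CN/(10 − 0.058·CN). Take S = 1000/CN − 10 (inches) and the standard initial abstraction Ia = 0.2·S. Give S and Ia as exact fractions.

S = 500/21 in ≈ 23.810 in; Ia = 100/21 in ≈ 4.762 in

Dry (AMC I): CN(I) = 4.2·50/(10 − 0.058·50) = 210/(71/10) = 2100/71 ≈ 29.577
Retention S: 1000/CN − 10 with CN=29.577 → S = 500/21 ≈ 23.810 in
Initial abstraction Ia = S/5 = (500/21)/5 = 100/21 ≈ 4.762 in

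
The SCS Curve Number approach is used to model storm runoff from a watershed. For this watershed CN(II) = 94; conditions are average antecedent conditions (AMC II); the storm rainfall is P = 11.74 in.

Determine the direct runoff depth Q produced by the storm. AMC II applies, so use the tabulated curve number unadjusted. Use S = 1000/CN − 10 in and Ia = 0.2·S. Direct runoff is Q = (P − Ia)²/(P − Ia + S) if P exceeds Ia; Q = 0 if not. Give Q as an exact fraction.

Q = 744689521/67654150 in ≈ 11.007 in

AMC II — tabulated CN = 94 applies directly.
S = 1000/94 − 10 = 30/47 in ≈ 0.638 in
Ia = 0.2·(30/47) = 6/47 in ≈ 0.128 in
Excess rainfall: 11.740 − 0.128 = 11.612 in; P > Ia so Q > 0
Q = (27289/2350)²/((27289/2350) + 30/47) = (744689521/5522500)/(28789/2350) = 744689521/67654150 in ≈ 11.007 in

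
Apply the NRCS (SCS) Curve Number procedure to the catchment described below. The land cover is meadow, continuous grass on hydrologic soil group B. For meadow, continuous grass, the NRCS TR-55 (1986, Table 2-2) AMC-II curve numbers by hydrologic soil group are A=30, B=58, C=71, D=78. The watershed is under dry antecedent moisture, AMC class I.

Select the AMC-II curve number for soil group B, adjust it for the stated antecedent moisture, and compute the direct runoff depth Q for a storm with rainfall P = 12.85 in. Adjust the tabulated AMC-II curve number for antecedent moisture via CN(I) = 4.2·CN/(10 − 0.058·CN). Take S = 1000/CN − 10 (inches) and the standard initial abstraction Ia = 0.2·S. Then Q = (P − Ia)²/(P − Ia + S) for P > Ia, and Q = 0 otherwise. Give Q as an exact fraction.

NRCS table: meadow, continuous grass, soil group B → CN(II) = 58
CN(I) from CN(II)=58: (4.2·58)/(10 − 0.058·58) = 2900/79 ≈ 36.709
Max retention: S = 1000/(2900/79) − 10 = 500/29 in (≈ 17.241 in)
Ia = 0.2·(500/29) = 100/29 in ≈ 3.448 in
Since P=12.850 > Ia=3.448: effective rainfall P−Ia = 5453/580 in
Q = (5453/580)²/((5453/580) + 500/29) = (29735209/336400)/(15453/580) = 29735209/8962740 in ≈ 3.318 in

Q = 29735209/8962740 in ≈ 3.318 in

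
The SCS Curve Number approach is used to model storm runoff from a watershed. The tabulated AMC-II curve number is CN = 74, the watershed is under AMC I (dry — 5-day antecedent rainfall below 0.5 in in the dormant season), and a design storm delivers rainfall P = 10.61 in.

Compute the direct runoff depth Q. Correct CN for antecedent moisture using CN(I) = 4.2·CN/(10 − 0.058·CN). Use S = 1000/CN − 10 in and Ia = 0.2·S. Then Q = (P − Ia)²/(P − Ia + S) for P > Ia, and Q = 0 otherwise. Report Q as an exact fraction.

CN(I) from CN(II)=74: (4.2·74)/(10 − 0.058·74) = 77700/1427 ≈ 54.450
Retention S: 1000/CN − 10 with CN=54.450 → S = 6500/777 ≈ 8.366 in
Initial abstraction Ia = S/5 = (6500/777)/5 = 1300/777 ≈ 1.673 in
P − Ia = 10.610 − 1.673 = 694397/77700 ≈ 8.937 in (> 0, runoff occurs)
Q = (694397/77700)²/((694397/77700) + 6500/777) = (482187193609/6037290000)/(1344397/77700) = 482187193609/104459646900 in ≈ 4.616 in

Q = 482187193609/104459646900 in ≈ 4.616 in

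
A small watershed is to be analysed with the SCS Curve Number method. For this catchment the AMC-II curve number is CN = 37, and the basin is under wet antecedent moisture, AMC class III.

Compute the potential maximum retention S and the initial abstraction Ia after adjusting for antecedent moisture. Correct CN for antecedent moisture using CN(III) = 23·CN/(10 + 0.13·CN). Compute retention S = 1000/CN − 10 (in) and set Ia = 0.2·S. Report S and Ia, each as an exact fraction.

CN(III) from CN(II)=37: (23·37)/(10 + 0.13·37) = 85100/1481 ≈ 57.461
Retention S: 1000/CN − 10 with CN=57.461 → S = 6300/851 ≈ 7.403 in
Initial abstraction Ia = S/5 = (6300/851)/5 = 1260/851 ≈ 1.481 in

S = 6300/851 in ≈ 7.403 in; Ia = 1260/851 in ≈ 1.481 in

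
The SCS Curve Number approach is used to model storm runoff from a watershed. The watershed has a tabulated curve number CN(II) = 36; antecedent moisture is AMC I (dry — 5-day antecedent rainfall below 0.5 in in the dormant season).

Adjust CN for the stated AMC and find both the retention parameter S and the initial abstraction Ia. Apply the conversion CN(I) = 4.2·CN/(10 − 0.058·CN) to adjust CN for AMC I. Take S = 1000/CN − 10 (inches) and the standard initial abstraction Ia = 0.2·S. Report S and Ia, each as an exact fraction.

CN(I) from CN(II)=36: (4.2·36)/(10 − 0.058·36) = 18900/989 ≈ 19.110
Max retention: S = 1000/(18900/989) − 10 = 8000/189 in (≈ 42.328 in)
Ia = 0.2·(8000/189) = 1600/189 in ≈ 8.466 in

S = 8000/189 in ≈ 42.328 in; Ia = 1600/189 in ≈ 8.466 in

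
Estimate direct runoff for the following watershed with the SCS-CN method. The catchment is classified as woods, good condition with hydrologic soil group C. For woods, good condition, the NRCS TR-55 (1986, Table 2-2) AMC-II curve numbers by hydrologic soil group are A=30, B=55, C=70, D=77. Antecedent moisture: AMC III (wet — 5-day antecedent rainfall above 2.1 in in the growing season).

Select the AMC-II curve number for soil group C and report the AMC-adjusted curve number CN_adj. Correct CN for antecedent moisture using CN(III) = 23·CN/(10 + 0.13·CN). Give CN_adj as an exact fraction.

NRCS table: woods, good condition, soil group C → CN(II) = 70
Wet (AMC III): CN(III) = 23·70/(10 + 0.13·70) = 1610/(191/10) = 16100/191 ≈ 84.293

CN_adj = 16100/191 ≈ 84.293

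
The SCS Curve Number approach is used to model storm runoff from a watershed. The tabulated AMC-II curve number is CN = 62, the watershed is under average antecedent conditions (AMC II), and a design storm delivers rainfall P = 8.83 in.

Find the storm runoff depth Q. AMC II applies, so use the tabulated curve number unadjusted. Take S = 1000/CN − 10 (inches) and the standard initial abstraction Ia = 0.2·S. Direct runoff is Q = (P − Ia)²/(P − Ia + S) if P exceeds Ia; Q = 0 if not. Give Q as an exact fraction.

AMC II — tabulated CN = 62 applies directly.
Retention S: 1000/CN − 10 with CN=62.000 → S = 190/31 ≈ 6.129 in
Initial abstraction Ia = S/5 = (190/31)/5 = 38/31 ≈ 1.226 in
P − Ia = 8.830 − 1.226 = 23573/3100 ≈ 7.604 in (> 0, runoff occurs)
Runoff Q = (P−Ia)²/(P−Ia+S) = (7.604)²/(7.604+6.129) = 555686329/131976300 ≈ 4.211 in

Q = 555686329/131976300 in ≈ 4.211 in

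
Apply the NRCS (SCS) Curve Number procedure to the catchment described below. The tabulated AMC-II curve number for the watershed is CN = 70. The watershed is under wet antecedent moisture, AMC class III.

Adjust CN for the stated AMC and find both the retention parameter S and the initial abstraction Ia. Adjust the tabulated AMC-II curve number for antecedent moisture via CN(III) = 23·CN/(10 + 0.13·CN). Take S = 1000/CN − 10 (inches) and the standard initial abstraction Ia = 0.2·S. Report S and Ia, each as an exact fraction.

S = 300/161 in ≈ 1.863 in; Ia = 60/161 in ≈ 0.373 in

Wet (AMC III): CN(III) = 23·70/(10 + 0.13·70) = 1610/(191/10) = 16100/191 ≈ 84.293
S = 1000/(16100/191) − 10 = 300/161 in ≈ 1.863 in
Ia = 0.2S: 0.2·1.863 = 0.373 in (exactly 60/161)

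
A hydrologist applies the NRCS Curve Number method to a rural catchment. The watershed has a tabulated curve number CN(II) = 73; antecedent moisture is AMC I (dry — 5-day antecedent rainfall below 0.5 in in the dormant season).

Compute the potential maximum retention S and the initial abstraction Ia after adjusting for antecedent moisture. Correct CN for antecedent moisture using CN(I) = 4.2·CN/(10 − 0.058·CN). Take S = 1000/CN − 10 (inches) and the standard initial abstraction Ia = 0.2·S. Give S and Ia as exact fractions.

S = 4500/511 in ≈ 8.806 in; Ia = 900/511 in ≈ 1.761 in

Dry (AMC I): CN(I) = 4.2·73/(10 − 0.058·73) = (1533/5)/(2883/500) = 51100/961 ≈ 53.174
Retention S: 1000/CN − 10 with CN=53.174 → S = 4500/511 ≈ 8.806 in
Ia = 0.2·(4500/511) = 900/511 in ≈ 1.761 in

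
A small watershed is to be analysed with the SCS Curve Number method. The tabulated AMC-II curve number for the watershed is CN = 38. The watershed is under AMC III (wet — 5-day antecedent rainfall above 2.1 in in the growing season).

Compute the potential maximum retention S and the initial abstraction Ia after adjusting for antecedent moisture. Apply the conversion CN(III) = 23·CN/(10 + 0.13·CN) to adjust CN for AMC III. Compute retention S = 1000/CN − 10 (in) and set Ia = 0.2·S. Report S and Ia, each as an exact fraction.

Wet (AMC III): CN(III) = 23·38/(10 + 0.13·38) = 874/(747/50) = 43700/747 ≈ 58.501
Max retention: S = 1000/(43700/747) − 10 = 3100/437 in (≈ 7.094 in)
Initial abstraction Ia = S/5 = (3100/437)/5 = 620/437 ≈ 1.419 in

S = 3100/437 in ≈ 7.094 in; Ia = 620/437 in ≈ 1.419 in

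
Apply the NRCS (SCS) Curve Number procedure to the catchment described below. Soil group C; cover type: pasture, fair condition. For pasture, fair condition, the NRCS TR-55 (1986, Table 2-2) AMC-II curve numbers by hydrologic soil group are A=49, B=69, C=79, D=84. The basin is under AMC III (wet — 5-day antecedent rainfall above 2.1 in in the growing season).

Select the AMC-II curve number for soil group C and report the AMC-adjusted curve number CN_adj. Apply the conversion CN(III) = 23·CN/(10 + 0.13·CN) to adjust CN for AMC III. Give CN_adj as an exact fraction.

NRCS table: pasture, fair condition, soil group C → CN(II) = 79
Adjust CN=79 to AMC III: 23·79/(10 + 0.13·79) → 1817 ÷ (2027/100) = 181700/2027 ≈ 89.640

CN_adj = 181700/2027 ≈ 89.640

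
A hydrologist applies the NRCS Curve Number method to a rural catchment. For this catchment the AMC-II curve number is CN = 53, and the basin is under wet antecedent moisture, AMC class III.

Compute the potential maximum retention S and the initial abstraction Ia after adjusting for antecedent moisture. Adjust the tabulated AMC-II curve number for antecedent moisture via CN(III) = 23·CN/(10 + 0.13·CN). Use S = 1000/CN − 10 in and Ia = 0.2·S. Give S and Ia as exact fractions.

CN(III) from CN(II)=53: (23·53)/(10 + 0.13·53) = 121900/1689 ≈ 72.173
Retention S: 1000/CN − 10 with CN=72.173 → S = 4700/1219 ≈ 3.856 in
Ia = 0.2·(4700/1219) = 940/1219 in ≈ 0.771 in

S = 4700/1219 in ≈ 3.856 in; Ia = 940/1219 in ≈ 0.771 in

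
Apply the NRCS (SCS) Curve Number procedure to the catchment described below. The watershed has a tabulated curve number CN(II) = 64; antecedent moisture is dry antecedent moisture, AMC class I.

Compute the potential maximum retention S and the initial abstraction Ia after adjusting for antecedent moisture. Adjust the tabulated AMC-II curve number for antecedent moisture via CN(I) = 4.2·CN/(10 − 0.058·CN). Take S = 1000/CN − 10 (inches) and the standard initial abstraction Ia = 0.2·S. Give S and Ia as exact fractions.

Dry (AMC I): CN(I) = 4.2·64/(10 − 0.058·64) = (1344/5)/(786/125) = 5600/131 ≈ 42.748
S = 1000/(5600/131) − 10 = 375/28 in ≈ 13.393 in
Initial abstraction Ia = S/5 = (375/28)/5 = 75/28 ≈ 2.679 in

S = 375/28 in ≈ 13.393 in; Ia = 75/28 in ≈ 2.679 in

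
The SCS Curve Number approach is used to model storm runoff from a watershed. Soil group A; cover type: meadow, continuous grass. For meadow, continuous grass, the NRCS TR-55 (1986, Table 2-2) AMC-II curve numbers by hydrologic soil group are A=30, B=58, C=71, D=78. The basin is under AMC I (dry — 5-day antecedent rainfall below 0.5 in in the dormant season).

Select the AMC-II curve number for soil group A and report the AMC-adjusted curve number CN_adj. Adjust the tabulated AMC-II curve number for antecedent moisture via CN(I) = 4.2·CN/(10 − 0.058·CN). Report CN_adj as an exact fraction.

NRCS table: meadow, continuous grass, soil group A → CN(II) = 30
Dry (AMC I): CN(I) = 4.2·30/(10 − 0.058·30) = 126/(413/50) = 900/59 ≈ 15.254

CN_adj = 900/59 ≈ 15.254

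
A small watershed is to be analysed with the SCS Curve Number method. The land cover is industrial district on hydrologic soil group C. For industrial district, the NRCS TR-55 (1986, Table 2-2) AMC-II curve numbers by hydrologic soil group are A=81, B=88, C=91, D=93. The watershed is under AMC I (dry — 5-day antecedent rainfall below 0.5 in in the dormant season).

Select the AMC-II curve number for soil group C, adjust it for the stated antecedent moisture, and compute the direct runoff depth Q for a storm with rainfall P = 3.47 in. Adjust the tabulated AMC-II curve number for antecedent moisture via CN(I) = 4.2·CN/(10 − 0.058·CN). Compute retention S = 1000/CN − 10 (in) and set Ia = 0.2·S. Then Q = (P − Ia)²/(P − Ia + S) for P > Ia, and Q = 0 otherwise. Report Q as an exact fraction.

Q = 36495899521/21724184300 in ≈ 1.680 in

NRCS table: industrial district, soil group C → CN(II) = 91
CN(I) from CN(II)=91: (4.2·91)/(10 − 0.058·91) = 63700/787 ≈ 80.940
Max retention: S = 1000/(63700/787) − 10 = 1500/637 in (≈ 2.355 in)
Ia = 0.2S: 0.2·2.355 = 0.471 in (exactly 300/637)
Excess rainfall: 3.470 − 0.471 = 2.999 in; P > Ia so Q > 0
Q: (191039/63700)² ÷ (341039/63700) = 36495899521/21724184300 in (≈ 1.680 in)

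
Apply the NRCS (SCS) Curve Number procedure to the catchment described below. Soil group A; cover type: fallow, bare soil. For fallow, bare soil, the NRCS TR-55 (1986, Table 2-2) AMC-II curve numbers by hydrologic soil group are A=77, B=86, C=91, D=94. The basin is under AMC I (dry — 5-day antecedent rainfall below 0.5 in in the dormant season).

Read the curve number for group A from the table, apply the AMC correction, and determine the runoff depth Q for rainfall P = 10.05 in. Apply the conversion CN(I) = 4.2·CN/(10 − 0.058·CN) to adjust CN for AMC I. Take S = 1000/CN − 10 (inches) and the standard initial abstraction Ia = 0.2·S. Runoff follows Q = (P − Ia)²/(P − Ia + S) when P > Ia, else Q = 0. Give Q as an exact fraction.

Q = 77850486289/16461609780 in ≈ 4.729 in

NRCS table: fallow, bare soil, soil group A → CN(II) = 77
Adjust CN=77 to AMC I: 4.2·77/(10 − 0.058·77) → (1617/5) ÷ (2767/500) = 161700/2767 ≈ 58.439
Max retention: S = 1000/(161700/2767) − 10 = 11500/1617 in (≈ 7.112 in)
Ia = 0.2S: 0.2·7.112 = 1.422 in (exactly 2300/1617)
Excess rainfall: 10.050 − 1.422 = 8.628 in; P > Ia so Q > 0
Q = (279017/32340)²/((279017/32340) + 11500/1617) = (77850486289/1045875600)/(509017/32340) = 77850486289/16461609780 in ≈ 4.729 in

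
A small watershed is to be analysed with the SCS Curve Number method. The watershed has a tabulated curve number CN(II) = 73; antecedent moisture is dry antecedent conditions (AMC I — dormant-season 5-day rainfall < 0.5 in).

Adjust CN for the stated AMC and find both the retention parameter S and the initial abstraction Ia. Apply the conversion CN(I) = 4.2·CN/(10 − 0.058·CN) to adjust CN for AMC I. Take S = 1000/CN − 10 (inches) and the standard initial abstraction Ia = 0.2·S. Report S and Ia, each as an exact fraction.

CN(I) from CN(II)=73: (4.2·73)/(10 − 0.058·73) = 51100/961 ≈ 53.174
Max retention: S = 1000/(51100/961) − 10 = 4500/511 in (≈ 8.806 in)
Ia = 0.2S: 0.2·8.806 = 1.761 in (exactly 900/511)

S = 4500/511 in ≈ 8.806 in; Ia = 900/511 in ≈ 1.761 in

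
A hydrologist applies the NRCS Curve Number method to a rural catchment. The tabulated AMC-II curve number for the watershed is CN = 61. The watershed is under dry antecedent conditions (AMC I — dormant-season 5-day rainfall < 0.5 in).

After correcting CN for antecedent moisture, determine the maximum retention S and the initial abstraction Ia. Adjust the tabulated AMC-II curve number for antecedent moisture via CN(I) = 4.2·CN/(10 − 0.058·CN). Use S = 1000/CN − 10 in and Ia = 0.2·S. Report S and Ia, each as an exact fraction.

Dry (AMC I): CN(I) = 4.2·61/(10 − 0.058·61) = (1281/5)/(3231/500) = 42700/1077 ≈ 39.647
Max retention: S = 1000/(42700/1077) − 10 = 6500/427 in (≈ 15.222 in)
Ia = 0.2S: 0.2·15.222 = 3.044 in (exactly 1300/427)

S = 6500/427 in ≈ 15.222 in; Ia = 1300/427 in ≈ 3.044 in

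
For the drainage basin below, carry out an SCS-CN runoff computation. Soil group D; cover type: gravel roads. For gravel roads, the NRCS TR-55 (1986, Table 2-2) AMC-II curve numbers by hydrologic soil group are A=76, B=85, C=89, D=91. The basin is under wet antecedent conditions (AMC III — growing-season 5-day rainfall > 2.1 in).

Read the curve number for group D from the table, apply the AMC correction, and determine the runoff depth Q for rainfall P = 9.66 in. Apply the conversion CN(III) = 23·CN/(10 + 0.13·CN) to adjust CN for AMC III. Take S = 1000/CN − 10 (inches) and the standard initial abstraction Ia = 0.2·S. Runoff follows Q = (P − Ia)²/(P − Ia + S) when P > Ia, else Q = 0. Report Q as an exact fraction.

NRCS table: gravel roads, soil group D → CN(II) = 91
Adjust CN=91 to AMC III: 23·91/(10 + 0.13·91) → 2093 ÷ (2183/100) = 209300/2183 ≈ 95.877
Max retention: S = 1000/(209300/2183) − 10 = 900/2093 in (≈ 0.430 in)
Initial abstraction Ia = S/5 = (900/2093)/5 = 180/2093 ≈ 0.086 in
P − Ia = 9.660 − 0.086 = 1001919/104650 ≈ 9.574 in (> 0, runoff occurs)
Q = (1001919/104650)²/((1001919/104650) + 900/2093) = (1003841682561/10951622500)/(1046919/104650) = 334613894187/36520024450 in ≈ 9.162 in

Q = 334613894187/36520024450 in ≈ 9.162 in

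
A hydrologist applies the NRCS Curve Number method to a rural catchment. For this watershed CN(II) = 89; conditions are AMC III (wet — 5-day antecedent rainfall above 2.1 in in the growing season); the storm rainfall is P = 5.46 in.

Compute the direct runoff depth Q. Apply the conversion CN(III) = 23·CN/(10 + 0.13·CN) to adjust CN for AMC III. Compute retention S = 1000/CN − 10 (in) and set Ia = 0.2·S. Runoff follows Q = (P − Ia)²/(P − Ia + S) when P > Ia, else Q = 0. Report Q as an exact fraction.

Q = 300118804561/61699752850 in ≈ 4.864 in

Wet (AMC III): CN(III) = 23·89/(10 + 0.13·89) = 2047/(2157/100) = 204700/2157 ≈ 94.900
Retention S: 1000/CN − 10 with CN=94.900 → S = 1100/2047 ≈ 0.537 in
Initial abstraction Ia = S/5 = (1100/2047)/5 = 220/2047 ≈ 0.107 in
Since P=5.460 > Ia=0.107: effective rainfall P−Ia = 547831/102350 in
Runoff Q = (P−Ia)²/(P−Ia+S) = (5.353)²/(5.353+0.537) = 300118804561/61699752850 ≈ 4.864 in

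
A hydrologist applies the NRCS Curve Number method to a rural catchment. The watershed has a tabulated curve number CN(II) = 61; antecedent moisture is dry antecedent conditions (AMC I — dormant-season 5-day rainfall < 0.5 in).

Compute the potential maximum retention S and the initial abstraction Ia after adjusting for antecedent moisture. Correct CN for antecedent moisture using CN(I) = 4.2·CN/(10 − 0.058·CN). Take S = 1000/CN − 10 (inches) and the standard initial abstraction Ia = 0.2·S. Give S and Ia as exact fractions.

Adjust CN=61 to AMC I: 4.2·61/(10 − 0.058·61) → (1281/5) ÷ (3231/500) = 42700/1077 ≈ 39.647
Retention S: 1000/CN − 10 with CN=39.647 → S = 6500/427 ≈ 15.222 in
Ia = 0.2S: 0.2·15.222 = 3.044 in (exactly 1300/427)

S = 6500/427 in ≈ 15.222 in; Ia = 1300/427 in ≈ 3.044 in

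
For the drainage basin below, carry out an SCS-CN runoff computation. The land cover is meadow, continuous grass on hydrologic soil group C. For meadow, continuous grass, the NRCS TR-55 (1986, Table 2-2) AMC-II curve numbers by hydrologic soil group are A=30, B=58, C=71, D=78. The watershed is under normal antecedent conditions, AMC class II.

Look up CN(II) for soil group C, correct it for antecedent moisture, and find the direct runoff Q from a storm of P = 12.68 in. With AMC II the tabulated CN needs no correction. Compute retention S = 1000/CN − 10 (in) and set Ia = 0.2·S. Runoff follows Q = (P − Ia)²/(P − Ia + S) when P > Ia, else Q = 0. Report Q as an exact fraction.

Q = 443397249/50244925 in ≈ 8.825 in

NRCS table: meadow, continuous grass, soil group C → CN(II) = 71
AMC II — tabulated CN = 71 applies directly.
S = 1000/71 − 10 = 290/71 in ≈ 4.085 in
Initial abstraction Ia = S/5 = (290/71)/5 = 58/71 ≈ 0.817 in
Excess rainfall: 12.680 − 0.817 = 11.863 in; P > Ia so Q > 0
Q = (21057/1775)²/((21057/1775) + 290/71) = (443397249/3150625)/(28307/1775) = 443397249/50244925 in ≈ 8.825 in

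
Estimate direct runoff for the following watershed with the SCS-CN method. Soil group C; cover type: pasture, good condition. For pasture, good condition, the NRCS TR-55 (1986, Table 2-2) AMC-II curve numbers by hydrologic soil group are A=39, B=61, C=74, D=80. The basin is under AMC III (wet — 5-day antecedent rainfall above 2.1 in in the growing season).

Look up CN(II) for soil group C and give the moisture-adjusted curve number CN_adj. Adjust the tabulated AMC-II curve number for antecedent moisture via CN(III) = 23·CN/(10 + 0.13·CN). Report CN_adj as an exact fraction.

NRCS table: pasture, good condition, soil group C → CN(II) = 74
Wet (AMC III): CN(III) = 23·74/(10 + 0.13·74) = 1702/(981/50) = 85100/981 ≈ 86.748

CN_adj = 85100/981 ≈ 86.748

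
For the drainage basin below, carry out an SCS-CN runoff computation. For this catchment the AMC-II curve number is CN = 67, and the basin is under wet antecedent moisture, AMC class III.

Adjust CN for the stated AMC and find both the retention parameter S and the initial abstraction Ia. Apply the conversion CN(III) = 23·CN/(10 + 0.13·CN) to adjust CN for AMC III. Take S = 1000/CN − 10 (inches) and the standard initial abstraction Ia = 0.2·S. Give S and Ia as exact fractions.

Adjust CN=67 to AMC III: 23·67/(10 + 0.13·67) → 1541 ÷ (1871/100) = 154100/1871 ≈ 82.362
Retention S: 1000/CN − 10 with CN=82.362 → S = 3300/1541 ≈ 2.141 in
Ia = 0.2·(3300/1541) = 660/1541 in ≈ 0.428 in

S = 3300/1541 in ≈ 2.141 in; Ia = 660/1541 in ≈ 0.428 in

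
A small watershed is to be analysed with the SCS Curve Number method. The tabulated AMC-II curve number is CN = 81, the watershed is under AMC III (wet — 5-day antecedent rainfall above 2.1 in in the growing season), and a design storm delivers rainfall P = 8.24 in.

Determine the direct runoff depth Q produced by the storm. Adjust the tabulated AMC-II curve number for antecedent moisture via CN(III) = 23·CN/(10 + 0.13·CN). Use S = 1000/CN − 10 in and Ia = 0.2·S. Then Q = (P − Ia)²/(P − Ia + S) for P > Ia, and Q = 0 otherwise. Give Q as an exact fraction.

Q = 70042010642/9822155175 in ≈ 7.131 in

Adjust CN=81 to AMC III: 23·81/(10 + 0.13·81) → 1863 ÷ (2053/100) = 186300/2053 ≈ 90.745
Retention S: 1000/CN − 10 with CN=90.745 → S = 1900/1863 ≈ 1.020 in
Ia = 0.2·(1900/1863) = 380/1863 in ≈ 0.204 in
P − Ia = 8.240 − 0.204 = 374278/46575 ≈ 8.036 in (> 0, runoff occurs)
Q = (374278/46575)²/((374278/46575) + 1900/1863) = (140084021284/2169230625)/(421778/46575) = 70042010642/9822155175 in ≈ 7.131 in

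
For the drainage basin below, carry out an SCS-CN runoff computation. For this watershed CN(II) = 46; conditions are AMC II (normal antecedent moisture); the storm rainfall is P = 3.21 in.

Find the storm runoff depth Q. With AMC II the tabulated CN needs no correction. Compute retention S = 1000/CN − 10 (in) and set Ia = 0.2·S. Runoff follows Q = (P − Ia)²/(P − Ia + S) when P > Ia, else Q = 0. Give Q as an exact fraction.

AMC II — tabulated CN = 46 applies directly.
Max retention: S = 1000/46 − 10 = 270/23 in (≈ 11.739 in)
Initial abstraction Ia = S/5 = (270/23)/5 = 54/23 ≈ 2.348 in
Since P=3.210 > Ia=2.348: effective rainfall P−Ia = 1983/2300 in
Runoff Q = (P−Ia)²/(P−Ia+S) = (0.862)²/(0.862+11.739) = 1310763/22220300 ≈ 0.059 in

Q = 1310763/22220300 in ≈ 0.059 in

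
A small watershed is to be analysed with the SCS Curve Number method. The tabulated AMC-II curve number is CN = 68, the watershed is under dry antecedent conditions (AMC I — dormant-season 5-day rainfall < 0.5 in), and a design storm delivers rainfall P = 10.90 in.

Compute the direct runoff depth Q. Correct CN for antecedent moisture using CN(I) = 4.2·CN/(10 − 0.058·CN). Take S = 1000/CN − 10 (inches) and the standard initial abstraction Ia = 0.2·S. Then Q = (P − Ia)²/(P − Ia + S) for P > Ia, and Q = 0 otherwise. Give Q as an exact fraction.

CN(I) from CN(II)=68: (4.2·68)/(10 − 0.058·68) = 35700/757 ≈ 47.160
Retention S: 1000/CN − 10 with CN=47.160 → S = 4000/357 ≈ 11.204 in
Ia = 0.2S: 0.2·11.204 = 2.241 in (exactly 800/357)
Excess rainfall: 10.900 − 2.241 = 8.659 in; P > Ia so Q > 0
Q = (30913/3570)²/((30913/3570) + 4000/357) = (955613569/12744900)/(70913/3570) = 955613569/253159410 in ≈ 3.775 in

Q = 955613569/253159410 in ≈ 3.775 in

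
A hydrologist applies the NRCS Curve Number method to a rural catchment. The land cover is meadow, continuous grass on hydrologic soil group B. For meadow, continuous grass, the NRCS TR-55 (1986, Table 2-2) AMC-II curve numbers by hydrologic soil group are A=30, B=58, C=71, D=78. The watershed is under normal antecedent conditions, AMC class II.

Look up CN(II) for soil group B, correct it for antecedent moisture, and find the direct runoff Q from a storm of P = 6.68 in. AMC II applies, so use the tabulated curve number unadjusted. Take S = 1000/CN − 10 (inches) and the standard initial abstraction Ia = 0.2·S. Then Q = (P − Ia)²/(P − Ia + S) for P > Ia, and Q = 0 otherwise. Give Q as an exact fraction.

Q = 14386849/6556175 in ≈ 2.194 in

NRCS table: meadow, continuous grass, soil group B → CN(II) = 58
Average conditions: CN = 58 (no AMC adjustment).
S = 1000/58 − 10 = 210/29 in ≈ 7.241 in
Ia = 0.2·(210/29) = 42/29 in ≈ 1.448 in
Since P=6.680 > Ia=1.448: effective rainfall P−Ia = 3793/725 in
Q = (3793/725)²/((3793/725) + 210/29) = (14386849/525625)/(9043/725) = 14386849/6556175 in ≈ 2.194 in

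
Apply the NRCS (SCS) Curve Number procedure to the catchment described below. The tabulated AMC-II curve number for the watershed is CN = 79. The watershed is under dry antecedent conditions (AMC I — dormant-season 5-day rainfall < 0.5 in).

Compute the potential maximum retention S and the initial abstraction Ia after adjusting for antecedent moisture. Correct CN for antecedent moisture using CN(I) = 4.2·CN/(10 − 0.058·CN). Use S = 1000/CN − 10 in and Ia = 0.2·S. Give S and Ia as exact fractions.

Dry (AMC I): CN(I) = 4.2·79/(10 − 0.058·79) = (1659/5)/(2709/500) = 7900/129 ≈ 61.240
Retention S: 1000/CN − 10 with CN=61.240 → S = 500/79 ≈ 6.329 in
Ia = 0.2S: 0.2·6.329 = 1.266 in (exactly 100/79)

S = 500/79 in ≈ 6.329 in; Ia = 100/79 in ≈ 1.266 in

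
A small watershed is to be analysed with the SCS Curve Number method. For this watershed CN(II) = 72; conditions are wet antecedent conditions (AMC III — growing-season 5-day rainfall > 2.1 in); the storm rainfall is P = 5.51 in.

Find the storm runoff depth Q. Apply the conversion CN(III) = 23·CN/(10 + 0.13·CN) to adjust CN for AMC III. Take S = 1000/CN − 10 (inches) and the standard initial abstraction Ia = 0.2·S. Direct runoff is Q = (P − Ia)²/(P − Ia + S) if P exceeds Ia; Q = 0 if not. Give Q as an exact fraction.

Q = 11461201249/2940579900 in ≈ 3.898 in

Adjust CN=72 to AMC III: 23·72/(10 + 0.13·72) → 1656 ÷ (484/25) = 10350/121 ≈ 85.537
Max retention: S = 1000/(10350/121) − 10 = 350/207 in (≈ 1.691 in)
Ia = 0.2·(350/207) = 70/207 in ≈ 0.338 in
Since P=5.510 > Ia=0.338: effective rainfall P−Ia = 107057/20700 in
Q = (107057/20700)²/((107057/20700) + 350/207) = (11461201249/428490000)/(142057/20700) = 11461201249/2940579900 in ≈ 3.898 in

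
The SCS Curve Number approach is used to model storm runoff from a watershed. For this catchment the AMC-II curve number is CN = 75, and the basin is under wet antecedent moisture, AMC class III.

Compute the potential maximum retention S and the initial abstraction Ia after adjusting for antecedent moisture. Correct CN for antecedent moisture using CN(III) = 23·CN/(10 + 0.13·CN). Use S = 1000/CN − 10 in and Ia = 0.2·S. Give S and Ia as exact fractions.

S = 100/69 in ≈ 1.449 in; Ia = 20/69 in ≈ 0.290 in

CN(III) from CN(II)=75: (23·75)/(10 + 0.13·75) = 6900/79 ≈ 87.342
Retention S: 1000/CN − 10 with CN=87.342 → S = 100/69 ≈ 1.449 in
Ia = 0.2·(100/69) = 20/69 in ≈ 0.290 in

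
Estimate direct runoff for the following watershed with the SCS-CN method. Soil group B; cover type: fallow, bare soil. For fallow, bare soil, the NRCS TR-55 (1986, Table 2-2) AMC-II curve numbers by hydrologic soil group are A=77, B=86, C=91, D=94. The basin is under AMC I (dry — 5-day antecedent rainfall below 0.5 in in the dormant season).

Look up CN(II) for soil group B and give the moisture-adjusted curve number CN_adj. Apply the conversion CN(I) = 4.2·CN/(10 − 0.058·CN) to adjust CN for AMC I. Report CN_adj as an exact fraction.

CN_adj = 12900/179 ≈ 72.067

NRCS table: fallow, bare soil, soil group B → CN(II) = 86
Adjust CN=86 to AMC I: 4.2·86/(10 − 0.058·86) → (1806/5) ÷ (1253/250) = 12900/179 ≈ 72.067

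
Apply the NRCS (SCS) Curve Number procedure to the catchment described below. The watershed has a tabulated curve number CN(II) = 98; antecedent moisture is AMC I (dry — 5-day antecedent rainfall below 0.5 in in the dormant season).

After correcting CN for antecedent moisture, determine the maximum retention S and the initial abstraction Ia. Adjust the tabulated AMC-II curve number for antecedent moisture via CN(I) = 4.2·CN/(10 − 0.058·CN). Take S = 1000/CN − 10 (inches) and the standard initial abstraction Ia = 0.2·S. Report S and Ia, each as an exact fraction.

S = 500/1029 in ≈ 0.486 in; Ia = 100/1029 in ≈ 0.097 in

Adjust CN=98 to AMC I: 4.2·98/(10 − 0.058·98) → (2058/5) ÷ (1079/250) = 102900/1079 ≈ 95.366
Retention S: 1000/CN − 10 with CN=95.366 → S = 500/1029 ≈ 0.486 in
Ia = 0.2S: 0.2·0.486 = 0.097 in (exactly 100/1029)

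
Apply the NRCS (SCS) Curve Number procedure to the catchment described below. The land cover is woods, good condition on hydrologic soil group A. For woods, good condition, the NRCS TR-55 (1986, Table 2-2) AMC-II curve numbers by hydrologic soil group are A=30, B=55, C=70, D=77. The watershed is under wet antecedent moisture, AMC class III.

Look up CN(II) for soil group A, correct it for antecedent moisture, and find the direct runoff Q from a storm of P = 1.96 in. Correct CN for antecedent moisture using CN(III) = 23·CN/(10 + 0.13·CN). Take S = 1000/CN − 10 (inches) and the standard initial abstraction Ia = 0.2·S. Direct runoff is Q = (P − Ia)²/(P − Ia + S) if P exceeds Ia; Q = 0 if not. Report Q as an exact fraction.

NRCS table: woods, good condition, soil group A → CN(II) = 30
Adjust CN=30 to AMC III: 23·30/(10 + 0.13·30) → 690 ÷ (139/10) = 6900/139 ≈ 49.640
Max retention: S = 1000/(6900/139) − 10 = 700/69 in (≈ 10.145 in)
Ia = 0.2·(700/69) = 140/69 in ≈ 2.029 in
P = 1.960 ≤ Ia = 2.029 in: entire storm abstracted, Q = 0.

Q = 0 in ≈ 0.000 in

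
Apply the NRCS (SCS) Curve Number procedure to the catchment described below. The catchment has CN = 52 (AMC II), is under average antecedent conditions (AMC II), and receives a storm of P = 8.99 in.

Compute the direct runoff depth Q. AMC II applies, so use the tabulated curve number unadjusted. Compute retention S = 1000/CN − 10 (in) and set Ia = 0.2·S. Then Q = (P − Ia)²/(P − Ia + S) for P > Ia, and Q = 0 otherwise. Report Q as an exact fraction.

Average conditions: CN = 52 (no AMC adjustment).
S = 1000/52 − 10 = 120/13 in ≈ 9.231 in
Ia = 0.2·(120/13) = 24/13 in ≈ 1.846 in
Excess rainfall: 8.990 − 1.846 = 7.144 in; P > Ia so Q > 0
Q = (9287/1300)²/((9287/1300) + 120/13) = (86248369/1690000)/(21287/1300) = 86248369/27673100 in ≈ 3.117 in

Q = 86248369/27673100 in ≈ 3.117 in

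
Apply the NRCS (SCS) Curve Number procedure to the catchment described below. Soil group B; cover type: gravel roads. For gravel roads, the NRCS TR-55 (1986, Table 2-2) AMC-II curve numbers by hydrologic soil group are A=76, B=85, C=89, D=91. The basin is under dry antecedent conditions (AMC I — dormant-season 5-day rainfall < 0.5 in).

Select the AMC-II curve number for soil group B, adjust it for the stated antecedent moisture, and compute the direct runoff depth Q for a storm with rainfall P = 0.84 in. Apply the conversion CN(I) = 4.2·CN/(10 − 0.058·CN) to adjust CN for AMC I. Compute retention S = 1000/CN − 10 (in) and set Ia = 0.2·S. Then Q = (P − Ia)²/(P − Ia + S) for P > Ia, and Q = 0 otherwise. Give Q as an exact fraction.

Q = 0 in ≈ 0.000 in

NRCS table: gravel roads, soil group B → CN(II) = 85
CN(I) from CN(II)=85: (4.2·85)/(10 − 0.058·85) = 11900/169 ≈ 70.414
Retention S: 1000/CN − 10 with CN=70.414 → S = 500/119 ≈ 4.202 in
Ia = 0.2S: 0.2·4.202 = 0.840 in (exactly 100/119)
P = 0.840 ≤ Ia = 0.840 in: entire storm abstracted, Q = 0.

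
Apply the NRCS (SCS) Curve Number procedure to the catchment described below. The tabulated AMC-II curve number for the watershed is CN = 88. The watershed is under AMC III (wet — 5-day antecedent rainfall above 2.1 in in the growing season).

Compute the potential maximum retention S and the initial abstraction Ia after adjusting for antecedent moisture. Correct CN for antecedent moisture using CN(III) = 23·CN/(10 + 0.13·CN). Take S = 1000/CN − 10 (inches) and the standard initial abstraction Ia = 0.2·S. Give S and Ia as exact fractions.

S = 150/253 in ≈ 0.593 in; Ia = 30/253 in ≈ 0.119 in

CN(III) from CN(II)=88: (23·88)/(10 + 0.13·88) = 6325/67 ≈ 94.403
S = 1000/(6325/67) − 10 = 150/253 in ≈ 0.593 in
Initial abstraction Ia = S/5 = (150/253)/5 = 30/253 ≈ 0.119 in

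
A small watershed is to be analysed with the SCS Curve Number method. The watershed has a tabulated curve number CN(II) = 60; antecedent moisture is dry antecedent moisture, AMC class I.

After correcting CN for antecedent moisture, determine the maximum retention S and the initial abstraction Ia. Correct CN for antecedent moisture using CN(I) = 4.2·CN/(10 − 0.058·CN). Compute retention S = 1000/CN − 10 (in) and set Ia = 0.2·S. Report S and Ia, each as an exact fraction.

S = 1000/63 in ≈ 15.873 in; Ia = 200/63 in ≈ 3.175 in

CN(I) from CN(II)=60: (4.2·60)/(10 − 0.058·60) = 6300/163 ≈ 38.650
Retention S: 1000/CN − 10 with CN=38.650 → S = 1000/63 ≈ 15.873 in
Ia = 0.2S: 0.2·15.873 = 3.175 in (exactly 200/63)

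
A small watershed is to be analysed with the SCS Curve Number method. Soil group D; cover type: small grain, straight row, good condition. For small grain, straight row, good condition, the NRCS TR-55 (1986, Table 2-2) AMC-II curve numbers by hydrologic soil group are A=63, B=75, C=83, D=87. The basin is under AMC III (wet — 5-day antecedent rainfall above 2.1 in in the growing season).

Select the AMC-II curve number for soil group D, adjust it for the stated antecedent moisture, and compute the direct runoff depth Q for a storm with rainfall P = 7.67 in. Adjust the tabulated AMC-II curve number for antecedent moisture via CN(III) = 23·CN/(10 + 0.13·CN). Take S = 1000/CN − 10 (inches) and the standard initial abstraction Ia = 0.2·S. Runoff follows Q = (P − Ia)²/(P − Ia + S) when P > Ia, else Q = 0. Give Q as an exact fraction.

NRCS table: small grain, straight row, good condition, soil group D → CN(II) = 87
Wet (AMC III): CN(III) = 23·87/(10 + 0.13·87) = 2001/(2131/100) = 200100/2131 ≈ 93.900
S = 1000/(200100/2131) − 10 = 1300/2001 in ≈ 0.650 in
Ia = 0.2·(1300/2001) = 260/2001 in ≈ 0.130 in
Excess rainfall: 7.670 − 0.130 = 7.540 in; P > Ia so Q > 0
Runoff Q = (P−Ia)²/(P−Ia+S) = (7.540)²/(7.540+0.650) = 175105989253/25224405900 ≈ 6.942 in

Q = 175105989253/25224405900 in ≈ 6.942 in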